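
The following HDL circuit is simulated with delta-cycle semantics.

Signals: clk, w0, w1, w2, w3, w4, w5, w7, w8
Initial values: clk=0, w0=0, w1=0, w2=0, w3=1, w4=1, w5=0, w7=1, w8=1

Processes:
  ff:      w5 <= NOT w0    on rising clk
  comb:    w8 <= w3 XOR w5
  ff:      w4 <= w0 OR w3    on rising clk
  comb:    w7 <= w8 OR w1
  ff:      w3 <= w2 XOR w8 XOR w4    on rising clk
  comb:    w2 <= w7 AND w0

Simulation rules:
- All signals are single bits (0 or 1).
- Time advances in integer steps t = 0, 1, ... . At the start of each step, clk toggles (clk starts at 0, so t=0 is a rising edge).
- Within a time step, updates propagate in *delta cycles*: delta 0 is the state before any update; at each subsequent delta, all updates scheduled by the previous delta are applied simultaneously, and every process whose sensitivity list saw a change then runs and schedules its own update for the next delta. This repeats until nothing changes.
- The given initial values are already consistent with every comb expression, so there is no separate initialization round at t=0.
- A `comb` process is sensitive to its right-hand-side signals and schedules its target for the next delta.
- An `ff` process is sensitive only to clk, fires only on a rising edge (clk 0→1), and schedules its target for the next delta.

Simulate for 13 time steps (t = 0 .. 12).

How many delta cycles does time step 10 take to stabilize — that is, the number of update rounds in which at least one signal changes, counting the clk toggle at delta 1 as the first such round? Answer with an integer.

4

t=0 Δ0: w5=0 clk=0 w7=1 w3=1 w8=1 w2=0 w1=0 w4=1 w0=0
  Δ1: clk:0→1
  Δ2: w5:0→1, w3:1→0
  (2Δ to stable)
t=1 Δ0: w5=1 clk=1 w7=1 w3=0 w8=1 w2=0 w1=0 w4=1 w0=0
  Δ1: clk:1→0
  (1Δ to stable)
t=2 Δ0: w5=1 clk=0 w7=1 w3=0 w8=1 w2=0 w1=0 w4=1 w0=0
  Δ1: clk:0→1
  Δ2: w4:1→0
  (2Δ to stable)
t=3 Δ0: w5=1 clk=1 w7=1 w3=0 w8=1 w2=0 w1=0 w4=0 w0=0
  Δ1: clk:1→0
  (1Δ to stable)
t=4 Δ0: w5=1 clk=0 w7=1 w3=0 w8=1 w2=0 w1=0 w4=0 w0=0
  Δ1: clk:0→1
  Δ2: w3:0→1
  Δ3: w8:1→0
  Δ4: w7:1→0
  (4Δ to stable)
t=5 Δ0: w5=1 clk=1 w7=0 w3=1 w8=0 w2=0 w1=0 w4=0 w0=0
  Δ1: clk:1→0
  (1Δ to stable)
t=6 Δ0: w5=1 clk=0 w7=0 w3=1 w8=0 w2=0 w1=0 w4=0 w0=0
  Δ1: clk:0→1
  Δ2: w3:1→0, w4:0→1
  Δ3: w8:0→1
  Δ4: w7:0→1
  (4Δ to stable)
t=7 Δ0: w5=1 clk=1 w7=1 w3=0 w8=1 w2=0 w1=0 w4=1 w0=0
  Δ1: clk:1→0
  (1Δ to stable)
t=8 Δ0: w5=1 clk=0 w7=1 w3=0 w8=1 w2=0 w1=0 w4=1 w0=0
  Δ1: clk:0→1
  Δ2: w4:1→0
  (2Δ to stable)
t=9 Δ0: w5=1 clk=1 w7=1 w3=0 w8=1 w2=0 w1=0 w4=0 w0=0
  Δ1: clk:1→0
  (1Δ to stable)
t=10 Δ0: w5=1 clk=0 w7=1 w3=0 w8=1 w2=0 w1=0 w4=0 w0=0
  Δ1: clk:0→1
  Δ2: w3:0→1
  Δ3: w8:1→0
  Δ4: w7:1→0
  (4Δ to stable)
t=11 Δ0: w5=1 clk=1 w7=0 w3=1 w8=0 w2=0 w1=0 w4=0 w0=0
  Δ1: clk:1→0
  (1Δ to stable)
t=12 Δ0: w5=1 clk=0 w7=0 w3=1 w8=0 w2=0 w1=0 w4=0 w0=0
  Δ1: clk:0→1
  Δ2: w3:1→0, w4:0→1
  Δ3: w8:0→1
  Δ4: w7:0→1
  (4Δ to stable)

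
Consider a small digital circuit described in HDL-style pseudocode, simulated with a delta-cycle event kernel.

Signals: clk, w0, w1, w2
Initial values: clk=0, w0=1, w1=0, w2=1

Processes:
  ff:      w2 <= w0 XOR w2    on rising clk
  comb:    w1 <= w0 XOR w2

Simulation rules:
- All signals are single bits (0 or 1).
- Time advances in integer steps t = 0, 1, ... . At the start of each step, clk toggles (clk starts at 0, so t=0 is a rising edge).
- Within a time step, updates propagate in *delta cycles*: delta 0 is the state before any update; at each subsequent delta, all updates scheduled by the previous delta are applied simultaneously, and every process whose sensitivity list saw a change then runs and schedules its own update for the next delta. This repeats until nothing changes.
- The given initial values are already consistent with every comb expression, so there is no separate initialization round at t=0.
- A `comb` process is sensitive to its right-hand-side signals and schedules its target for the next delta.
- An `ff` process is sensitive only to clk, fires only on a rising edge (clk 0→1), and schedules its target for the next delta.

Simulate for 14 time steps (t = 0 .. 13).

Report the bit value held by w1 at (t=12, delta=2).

[bits: w0,w1,w2,clk]
t=0: Δ0=1010 Δ1=1011 Δ2=1001 Δ3=1101 | 3Δ
t=1: Δ0=1101 Δ1=1100 | 1Δ
t=2: Δ0=1100 Δ1=1101 Δ2=1111 Δ3=1011 | 3Δ
t=3: Δ0=1011 Δ1=1010 | 1Δ
t=4: Δ0=1010 Δ1=1011 Δ2=1001 Δ3=1101 | 3Δ
t=5: Δ0=1101 Δ1=1100 | 1Δ
t=6: Δ0=1100 Δ1=1101 Δ2=1111 Δ3=1011 | 3Δ
t=7: Δ0=1011 Δ1=1010 | 1Δ
t=8: Δ0=1010 Δ1=1011 Δ2=1001 Δ3=1101 | 3Δ
t=9: Δ0=1101 Δ1=1100 | 1Δ
t=10: Δ0=1100 Δ1=1101 Δ2=1111 Δ3=1011 | 3Δ
t=11: Δ0=1011 Δ1=1010 | 1Δ
t=12: Δ0=1010 Δ1=1011 Δ2=1001 Δ3=1101 | 3Δ
t=13: Δ0=1101 Δ1=1100 | 1Δ

0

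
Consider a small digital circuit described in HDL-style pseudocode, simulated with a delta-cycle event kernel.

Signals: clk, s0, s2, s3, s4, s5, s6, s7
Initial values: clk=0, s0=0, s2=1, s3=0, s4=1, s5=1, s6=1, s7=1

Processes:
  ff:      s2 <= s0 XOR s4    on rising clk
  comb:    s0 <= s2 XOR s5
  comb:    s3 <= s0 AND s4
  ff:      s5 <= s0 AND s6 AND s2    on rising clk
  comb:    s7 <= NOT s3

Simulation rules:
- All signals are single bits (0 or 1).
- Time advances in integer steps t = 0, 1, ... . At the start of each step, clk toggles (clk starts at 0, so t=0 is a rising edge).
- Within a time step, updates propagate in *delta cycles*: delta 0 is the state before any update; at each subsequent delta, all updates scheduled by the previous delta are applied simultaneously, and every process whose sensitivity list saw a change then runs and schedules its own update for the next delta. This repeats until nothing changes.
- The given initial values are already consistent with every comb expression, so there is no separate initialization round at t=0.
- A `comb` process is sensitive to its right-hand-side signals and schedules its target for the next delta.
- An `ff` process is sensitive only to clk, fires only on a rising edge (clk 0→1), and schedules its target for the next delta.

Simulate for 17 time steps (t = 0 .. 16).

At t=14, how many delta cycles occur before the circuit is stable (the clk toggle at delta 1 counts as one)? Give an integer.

2

t=0 Δ0: s2=1 s4=1 clk=0 s0=0 s7=1 s6=1 s5=1 s3=0
  Δ1: clk:0→1
  Δ2: s5:1→0
  Δ3: s0:0→1
  Δ4: s3:0→1
  Δ5: s7:1→0
  (5Δ to stable)
t=1 Δ0: s2=1 s4=1 clk=1 s0=1 s7=0 s6=1 s5=0 s3=1
  Δ1: clk:1→0
  (1Δ to stable)
t=2 Δ0: s2=1 s4=1 clk=0 s0=1 s7=0 s6=1 s5=0 s3=1
  Δ1: clk:0→1
  Δ2: s2:1→0, s5:0→1
  (2Δ to stable)
t=3 Δ0: s2=0 s4=1 clk=1 s0=1 s7=0 s6=1 s5=1 s3=1
  Δ1: clk:1→0
  (1Δ to stable)
t=4 Δ0: s2=0 s4=1 clk=0 s0=1 s7=0 s6=1 s5=1 s3=1
  Δ1: clk:0→1
  Δ2: s5:1→0
  Δ3: s0:1→0
  Δ4: s3:1→0
  Δ5: s7:0→1
  (5Δ to stable)
t=5 Δ0: s2=0 s4=1 clk=1 s0=0 s7=1 s6=1 s5=0 s3=0
  Δ1: clk:1→0
  (1Δ to stable)
t=6 Δ0: s2=0 s4=1 clk=0 s0=0 s7=1 s6=1 s5=0 s3=0
  Δ1: clk:0→1
  Δ2: s2:0→1
  Δ3: s0:0→1
  Δ4: s3:0→1
  Δ5: s7:1→0
  (5Δ to stable)
t=7 Δ0: s2=1 s4=1 clk=1 s0=1 s7=0 s6=1 s5=0 s3=1
  Δ1: clk:1→0
  (1Δ to stable)
t=8 Δ0: s2=1 s4=1 clk=0 s0=1 s7=0 s6=1 s5=0 s3=1
  Δ1: clk:0→1
  Δ2: s2:1→0, s5:0→1
  (2Δ to stable)
t=9 Δ0: s2=0 s4=1 clk=1 s0=1 s7=0 s6=1 s5=1 s3=1
  Δ1: clk:1→0
  (1Δ to stable)
t=10 Δ0: s2=0 s4=1 clk=0 s0=1 s7=0 s6=1 s5=1 s3=1
  Δ1: clk:0→1
  Δ2: s5:1→0
  Δ3: s0:1→0
  Δ4: s3:1→0
  Δ5: s7:0→1
  (5Δ to stable)
t=11 Δ0: s2=0 s4=1 clk=1 s0=0 s7=1 s6=1 s5=0 s3=0
  Δ1: clk:1→0
  (1Δ to stable)
t=12 Δ0: s2=0 s4=1 clk=0 s0=0 s7=1 s6=1 s5=0 s3=0
  Δ1: clk:0→1
  Δ2: s2:0→1
  Δ3: s0:0→1
  Δ4: s3:0→1
  Δ5: s7:1→0
  (5Δ to stable)
t=13 Δ0: s2=1 s4=1 clk=1 s0=1 s7=0 s6=1 s5=0 s3=1
  Δ1: clk:1→0
  (1Δ to stable)
t=14 Δ0: s2=1 s4=1 clk=0 s0=1 s7=0 s6=1 s5=0 s3=1
  Δ1: clk:0→1
  Δ2: s2:1→0, s5:0→1
  (2Δ to stable)
t=15 Δ0: s2=0 s4=1 clk=1 s0=1 s7=0 s6=1 s5=1 s3=1
  Δ1: clk:1→0
  (1Δ to stable)
t=16 Δ0: s2=0 s4=1 clk=0 s0=1 s7=0 s6=1 s5=1 s3=1
  Δ1: clk:0→1
  Δ2: s5:1→0
  Δ3: s0:1→0
  Δ4: s3:1→0
  Δ5: s7:0→1
  (5Δ to stable)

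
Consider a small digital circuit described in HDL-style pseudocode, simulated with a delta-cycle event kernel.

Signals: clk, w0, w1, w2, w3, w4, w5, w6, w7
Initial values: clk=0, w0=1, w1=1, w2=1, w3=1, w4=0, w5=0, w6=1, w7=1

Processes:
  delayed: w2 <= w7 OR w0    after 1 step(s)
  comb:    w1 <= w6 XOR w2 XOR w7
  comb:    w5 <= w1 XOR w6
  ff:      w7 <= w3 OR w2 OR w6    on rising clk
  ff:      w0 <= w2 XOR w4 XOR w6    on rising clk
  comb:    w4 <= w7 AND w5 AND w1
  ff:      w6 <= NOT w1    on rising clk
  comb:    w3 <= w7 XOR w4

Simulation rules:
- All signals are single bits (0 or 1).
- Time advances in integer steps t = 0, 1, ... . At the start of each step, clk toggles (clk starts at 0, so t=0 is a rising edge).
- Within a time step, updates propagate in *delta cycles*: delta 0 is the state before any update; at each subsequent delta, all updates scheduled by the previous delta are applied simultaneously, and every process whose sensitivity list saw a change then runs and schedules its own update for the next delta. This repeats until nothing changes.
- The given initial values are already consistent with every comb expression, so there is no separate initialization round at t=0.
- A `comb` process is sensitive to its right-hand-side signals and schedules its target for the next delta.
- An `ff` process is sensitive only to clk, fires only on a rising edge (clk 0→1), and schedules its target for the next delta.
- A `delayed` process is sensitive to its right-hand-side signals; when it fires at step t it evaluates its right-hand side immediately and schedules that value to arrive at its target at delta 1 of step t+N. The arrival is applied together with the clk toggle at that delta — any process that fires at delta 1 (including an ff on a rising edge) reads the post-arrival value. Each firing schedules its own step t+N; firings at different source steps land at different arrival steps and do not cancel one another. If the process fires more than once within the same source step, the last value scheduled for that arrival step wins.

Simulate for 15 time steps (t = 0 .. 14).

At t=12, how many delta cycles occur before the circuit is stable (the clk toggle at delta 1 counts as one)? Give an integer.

[bits: w0,w3,w6,clk,w5,w4,w7,w1,w2]
t=0: Δ0=111000111 Δ1=111100111 Δ2=010100111 Δ3=010110101 Δ4=010100101 | 4Δ
t=1: Δ0=010100101 Δ1=010000101 | 1Δ
t=2: Δ0=010000101 Δ1=010100101 Δ2=111100101 Δ3=111110111 Δ4=111101111 Δ5=101100111 Δ6=111100111 | 6Δ
t=3: Δ0=111100111 Δ1=111000111 | 1Δ
t=4: Δ0=111000111 Δ1=111100111 Δ2=010100111 Δ3=010110101 Δ4=010100101 | 4Δ
t=5: Δ0=010100101 Δ1=010000101 | 1Δ
t=6: Δ0=010000101 Δ1=010100101 Δ2=111100101 Δ3=111110111 Δ4=111101111 Δ5=101100111 Δ6=111100111 | 6Δ
t=7: Δ0=111100111 Δ1=111000111 | 1Δ
t=8: Δ0=111000111 Δ1=111100111 Δ2=010100111 Δ3=010110101 Δ4=010100101 | 4Δ
t=9: Δ0=010100101 Δ1=010000101 | 1Δ
t=10: Δ0=010000101 Δ1=010100101 Δ2=111100101 Δ3=111110111 Δ4=111101111 Δ5=101100111 Δ6=111100111 | 6Δ
t=11: Δ0=111100111 Δ1=111000111 | 1Δ
t=12: Δ0=111000111 Δ1=111100111 Δ2=010100111 Δ3=010110101 Δ4=010100101 | 4Δ
t=13: Δ0=010100101 Δ1=010000101 | 1Δ
t=14: Δ0=010000101 Δ1=010100101 Δ2=111100101 Δ3=111110111 Δ4=111101111 Δ5=101100111 Δ6=111100111 | 6Δ

4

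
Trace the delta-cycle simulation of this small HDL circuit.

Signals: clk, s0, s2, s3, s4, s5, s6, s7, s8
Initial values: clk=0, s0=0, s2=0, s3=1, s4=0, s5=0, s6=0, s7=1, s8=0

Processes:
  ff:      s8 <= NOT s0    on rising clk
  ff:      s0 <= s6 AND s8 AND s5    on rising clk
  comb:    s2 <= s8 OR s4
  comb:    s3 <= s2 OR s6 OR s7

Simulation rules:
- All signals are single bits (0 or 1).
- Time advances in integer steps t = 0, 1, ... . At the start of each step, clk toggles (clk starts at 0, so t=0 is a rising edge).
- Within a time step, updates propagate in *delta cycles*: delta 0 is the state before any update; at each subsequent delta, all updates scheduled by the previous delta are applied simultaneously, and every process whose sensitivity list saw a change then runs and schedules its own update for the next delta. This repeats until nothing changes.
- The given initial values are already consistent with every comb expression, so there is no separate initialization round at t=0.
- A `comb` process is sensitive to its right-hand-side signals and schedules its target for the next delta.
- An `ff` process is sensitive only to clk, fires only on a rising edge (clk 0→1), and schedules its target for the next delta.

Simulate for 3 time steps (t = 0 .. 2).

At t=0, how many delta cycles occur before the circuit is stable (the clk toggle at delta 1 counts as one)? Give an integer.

3

t=0 Δ0: s3=1 s7=1 s4=0 s5=0 s8=0 s0=0 s2=0 clk=0 s6=0
  Δ1: clk:0→1
  Δ2: s8:0→1
  Δ3: s2:0→1
  (3Δ to stable)
t=1 Δ0: s3=1 s7=1 s4=0 s5=0 s8=1 s0=0 s2=1 clk=1 s6=0
  Δ1: clk:1→0
  (1Δ to stable)
t=2 Δ0: s3=1 s7=1 s4=0 s5=0 s8=1 s0=0 s2=1 clk=0 s6=0
  Δ1: clk:0→1
  (1Δ to stable)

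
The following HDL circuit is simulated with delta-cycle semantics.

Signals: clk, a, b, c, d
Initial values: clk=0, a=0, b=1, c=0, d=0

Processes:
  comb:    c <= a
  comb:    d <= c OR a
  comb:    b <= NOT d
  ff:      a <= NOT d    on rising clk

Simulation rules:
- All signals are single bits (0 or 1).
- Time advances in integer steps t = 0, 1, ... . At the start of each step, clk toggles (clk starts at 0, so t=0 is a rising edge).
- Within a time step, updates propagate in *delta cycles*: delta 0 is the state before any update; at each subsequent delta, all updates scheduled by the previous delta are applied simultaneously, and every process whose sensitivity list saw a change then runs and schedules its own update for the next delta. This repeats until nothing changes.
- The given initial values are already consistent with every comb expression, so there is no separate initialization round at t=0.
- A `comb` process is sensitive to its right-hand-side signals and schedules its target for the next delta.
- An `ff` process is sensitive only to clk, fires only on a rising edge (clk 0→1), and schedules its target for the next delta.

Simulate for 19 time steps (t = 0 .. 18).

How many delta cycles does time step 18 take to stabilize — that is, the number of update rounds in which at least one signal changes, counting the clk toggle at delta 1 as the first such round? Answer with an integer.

t=0 Δ0: c=0 b=1 d=0 clk=0 a=0
  Δ1: clk:0→1
  Δ2: a:0→1
  Δ3: c:0→1, d:0→1
  Δ4: b:1→0
  (4Δ to stable)
t=1 Δ0: c=1 b=0 d=1 clk=1 a=1
  Δ1: clk:1→0
  (1Δ to stable)
t=2 Δ0: c=1 b=0 d=1 clk=0 a=1
  Δ1: clk:0→1
  Δ2: a:1→0
  Δ3: c:1→0
  Δ4: d:1→0
  Δ5: b:0→1
  (5Δ to stable)
t=3 Δ0: c=0 b=1 d=0 clk=1 a=0
  Δ1: clk:1→0
  (1Δ to stable)
t=4 Δ0: c=0 b=1 d=0 clk=0 a=0
  Δ1: clk:0→1
  Δ2: a:0→1
  Δ3: c:0→1, d:0→1
  Δ4: b:1→0
  (4Δ to stable)
t=5 Δ0: c=1 b=0 d=1 clk=1 a=1
  Δ1: clk:1→0
  (1Δ to stable)
t=6 Δ0: c=1 b=0 d=1 clk=0 a=1
  Δ1: clk:0→1
  Δ2: a:1→0
  Δ3: c:1→0
  Δ4: d:1→0
  Δ5: b:0→1
  (5Δ to stable)
t=7 Δ0: c=0 b=1 d=0 clk=1 a=0
  Δ1: clk:1→0
  (1Δ to stable)
t=8 Δ0: c=0 b=1 d=0 clk=0 a=0
  Δ1: clk:0→1
  Δ2: a:0→1
  Δ3: c:0→1, d:0→1
  Δ4: b:1→0
  (4Δ to stable)
t=9 Δ0: c=1 b=0 d=1 clk=1 a=1
  Δ1: clk:1→0
  (1Δ to stable)
t=10 Δ0: c=1 b=0 d=1 clk=0 a=1
  Δ1: clk:0→1
  Δ2: a:1→0
  Δ3: c:1→0
  Δ4: d:1→0
  Δ5: b:0→1
  (5Δ to stable)
t=11 Δ0: c=0 b=1 d=0 clk=1 a=0
  Δ1: clk:1→0
  (1Δ to stable)
t=12 Δ0: c=0 b=1 d=0 clk=0 a=0
  Δ1: clk:0→1
  Δ2: a:0→1
  Δ3: c:0→1, d:0→1
  Δ4: b:1→0
  (4Δ to stable)
t=13 Δ0: c=1 b=0 d=1 clk=1 a=1
  Δ1: clk:1→0
  (1Δ to stable)
t=14 Δ0: c=1 b=0 d=1 clk=0 a=1
  Δ1: clk:0→1
  Δ2: a:1→0
  Δ3: c:1→0
  Δ4: d:1→0
  Δ5: b:0→1
  (5Δ to stable)
t=15 Δ0: c=0 b=1 d=0 clk=1 a=0
  Δ1: clk:1→0
  (1Δ to stable)
t=16 Δ0: c=0 b=1 d=0 clk=0 a=0
  Δ1: clk:0→1
  Δ2: a:0→1
  Δ3: c:0→1, d:0→1
  Δ4: b:1→0
  (4Δ to stable)
t=17 Δ0: c=1 b=0 d=1 clk=1 a=1
  Δ1: clk:1→0
  (1Δ to stable)
t=18 Δ0: c=1 b=0 d=1 clk=0 a=1
  Δ1: clk:0→1
  Δ2: a:1→0
  Δ3: c:1→0
  Δ4: d:1→0
  Δ5: b:0→1
  (5Δ to stable)

5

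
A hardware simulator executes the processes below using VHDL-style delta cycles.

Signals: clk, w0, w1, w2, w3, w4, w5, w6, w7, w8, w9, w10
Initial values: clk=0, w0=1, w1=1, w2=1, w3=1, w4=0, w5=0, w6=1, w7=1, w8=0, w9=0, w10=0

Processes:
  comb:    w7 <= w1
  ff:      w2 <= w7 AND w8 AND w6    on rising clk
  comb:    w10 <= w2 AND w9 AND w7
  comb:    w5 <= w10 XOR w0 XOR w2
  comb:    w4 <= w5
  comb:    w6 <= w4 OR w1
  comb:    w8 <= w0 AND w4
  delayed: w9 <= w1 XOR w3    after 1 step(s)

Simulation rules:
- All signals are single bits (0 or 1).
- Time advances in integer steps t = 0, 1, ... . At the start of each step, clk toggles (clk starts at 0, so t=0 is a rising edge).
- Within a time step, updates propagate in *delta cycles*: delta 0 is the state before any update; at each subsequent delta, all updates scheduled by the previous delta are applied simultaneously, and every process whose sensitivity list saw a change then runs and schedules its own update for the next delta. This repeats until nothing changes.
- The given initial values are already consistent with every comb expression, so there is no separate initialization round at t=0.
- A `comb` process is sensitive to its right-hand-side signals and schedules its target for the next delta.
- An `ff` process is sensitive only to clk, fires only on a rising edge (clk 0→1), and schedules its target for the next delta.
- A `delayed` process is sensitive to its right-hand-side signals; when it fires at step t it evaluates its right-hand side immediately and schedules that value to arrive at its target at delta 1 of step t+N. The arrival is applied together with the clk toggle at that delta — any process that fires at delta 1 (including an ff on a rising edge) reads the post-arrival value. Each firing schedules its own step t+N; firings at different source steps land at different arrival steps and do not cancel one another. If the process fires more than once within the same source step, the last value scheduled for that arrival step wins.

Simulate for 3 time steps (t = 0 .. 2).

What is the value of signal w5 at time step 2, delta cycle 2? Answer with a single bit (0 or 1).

t=0 Δ0: w8=0 w4=0 w10=0 w9=0 w2=1 w6=1 w0=1 w3=1 clk=0 w5=0 w7=1 w1=1
  Δ1: clk:0→1
  Δ2: w2:1→0
  Δ3: w5:0→1
  Δ4: w4:0→1
  Δ5: w8:0→1
  (5Δ to stable)
t=1 Δ0: w8=1 w4=1 w10=0 w9=0 w2=0 w6=1 w0=1 w3=1 clk=1 w5=1 w7=1 w1=1
  Δ1: clk:1→0
  (1Δ to stable)
t=2 Δ0: w8=1 w4=1 w10=0 w9=0 w2=0 w6=1 w0=1 w3=1 clk=0 w5=1 w7=1 w1=1
  Δ1: clk:0→1
  Δ2: w2:0→1
  Δ3: w5:1→0
  Δ4: w4:1→0
  Δ5: w8:1→0
  (5Δ to stable)

1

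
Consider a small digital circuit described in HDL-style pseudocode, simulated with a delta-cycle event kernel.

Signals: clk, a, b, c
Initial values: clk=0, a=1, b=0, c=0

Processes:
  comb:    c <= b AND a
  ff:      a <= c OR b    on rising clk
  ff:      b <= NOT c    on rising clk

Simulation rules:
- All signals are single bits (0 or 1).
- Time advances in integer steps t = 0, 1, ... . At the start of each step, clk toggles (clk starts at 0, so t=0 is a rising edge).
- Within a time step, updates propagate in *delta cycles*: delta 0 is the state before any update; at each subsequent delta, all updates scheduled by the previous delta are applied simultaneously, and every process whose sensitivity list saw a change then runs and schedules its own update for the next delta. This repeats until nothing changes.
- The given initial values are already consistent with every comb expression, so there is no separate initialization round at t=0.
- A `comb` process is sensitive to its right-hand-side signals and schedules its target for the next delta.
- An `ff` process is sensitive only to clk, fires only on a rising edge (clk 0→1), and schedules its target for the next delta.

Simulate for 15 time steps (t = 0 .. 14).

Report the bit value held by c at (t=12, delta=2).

0

[bits: clk,b,c,a]
t=0: Δ0=0001 Δ1=1001 Δ2=1100 | 2Δ
t=1: Δ0=1100 Δ1=0100 | 1Δ
t=2: Δ0=0100 Δ1=1100 Δ2=1101 Δ3=1111 | 3Δ
t=3: Δ0=1111 Δ1=0111 | 1Δ
t=4: Δ0=0111 Δ1=1111 Δ2=1011 Δ3=1001 | 3Δ
t=5: Δ0=1001 Δ1=0001 | 1Δ
t=6: Δ0=0001 Δ1=1001 Δ2=1100 | 2Δ
t=7: Δ0=1100 Δ1=0100 | 1Δ
t=8: Δ0=0100 Δ1=1100 Δ2=1101 Δ3=1111 | 3Δ
t=9: Δ0=1111 Δ1=0111 | 1Δ
t=10: Δ0=0111 Δ1=1111 Δ2=1011 Δ3=1001 | 3Δ
t=11: Δ0=1001 Δ1=0001 | 1Δ
t=12: Δ0=0001 Δ1=1001 Δ2=1100 | 2Δ
t=13: Δ0=1100 Δ1=0100 | 1Δ
t=14: Δ0=0100 Δ1=1100 Δ2=1101 Δ3=1111 | 3Δ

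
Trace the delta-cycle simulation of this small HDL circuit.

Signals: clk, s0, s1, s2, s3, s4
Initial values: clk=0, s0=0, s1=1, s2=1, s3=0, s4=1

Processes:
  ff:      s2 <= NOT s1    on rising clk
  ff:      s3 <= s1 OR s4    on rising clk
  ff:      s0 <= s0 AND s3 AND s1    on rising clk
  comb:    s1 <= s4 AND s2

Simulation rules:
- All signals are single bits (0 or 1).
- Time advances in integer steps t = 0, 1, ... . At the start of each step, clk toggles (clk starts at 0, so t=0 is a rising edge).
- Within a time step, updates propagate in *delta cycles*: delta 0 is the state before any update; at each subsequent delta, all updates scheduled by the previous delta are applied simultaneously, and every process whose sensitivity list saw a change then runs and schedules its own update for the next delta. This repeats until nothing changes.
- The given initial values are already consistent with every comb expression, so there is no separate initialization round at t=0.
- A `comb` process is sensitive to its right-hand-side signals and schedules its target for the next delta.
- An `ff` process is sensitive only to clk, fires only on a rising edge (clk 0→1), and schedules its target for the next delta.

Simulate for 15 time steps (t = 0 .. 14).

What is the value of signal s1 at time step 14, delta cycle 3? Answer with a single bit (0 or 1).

1

[bits: s1,s4,s2,s3,clk,s0]
t=0: Δ0=111000 Δ1=111010 Δ2=110110 Δ3=010110 | 3Δ
t=1: Δ0=010110 Δ1=010100 | 1Δ
t=2: Δ0=010100 Δ1=010110 Δ2=011110 Δ3=111110 | 3Δ
t=3: Δ0=111110 Δ1=111100 | 1Δ
t=4: Δ0=111100 Δ1=111110 Δ2=110110 Δ3=010110 | 3Δ
t=5: Δ0=010110 Δ1=010100 | 1Δ
t=6: Δ0=010100 Δ1=010110 Δ2=011110 Δ3=111110 | 3Δ
t=7: Δ0=111110 Δ1=111100 | 1Δ
t=8: Δ0=111100 Δ1=111110 Δ2=110110 Δ3=010110 | 3Δ
t=9: Δ0=010110 Δ1=010100 | 1Δ
t=10: Δ0=010100 Δ1=010110 Δ2=011110 Δ3=111110 | 3Δ
t=11: Δ0=111110 Δ1=111100 | 1Δ
t=12: Δ0=111100 Δ1=111110 Δ2=110110 Δ3=010110 | 3Δ
t=13: Δ0=010110 Δ1=010100 | 1Δ
t=14: Δ0=010100 Δ1=010110 Δ2=011110 Δ3=111110 | 3Δ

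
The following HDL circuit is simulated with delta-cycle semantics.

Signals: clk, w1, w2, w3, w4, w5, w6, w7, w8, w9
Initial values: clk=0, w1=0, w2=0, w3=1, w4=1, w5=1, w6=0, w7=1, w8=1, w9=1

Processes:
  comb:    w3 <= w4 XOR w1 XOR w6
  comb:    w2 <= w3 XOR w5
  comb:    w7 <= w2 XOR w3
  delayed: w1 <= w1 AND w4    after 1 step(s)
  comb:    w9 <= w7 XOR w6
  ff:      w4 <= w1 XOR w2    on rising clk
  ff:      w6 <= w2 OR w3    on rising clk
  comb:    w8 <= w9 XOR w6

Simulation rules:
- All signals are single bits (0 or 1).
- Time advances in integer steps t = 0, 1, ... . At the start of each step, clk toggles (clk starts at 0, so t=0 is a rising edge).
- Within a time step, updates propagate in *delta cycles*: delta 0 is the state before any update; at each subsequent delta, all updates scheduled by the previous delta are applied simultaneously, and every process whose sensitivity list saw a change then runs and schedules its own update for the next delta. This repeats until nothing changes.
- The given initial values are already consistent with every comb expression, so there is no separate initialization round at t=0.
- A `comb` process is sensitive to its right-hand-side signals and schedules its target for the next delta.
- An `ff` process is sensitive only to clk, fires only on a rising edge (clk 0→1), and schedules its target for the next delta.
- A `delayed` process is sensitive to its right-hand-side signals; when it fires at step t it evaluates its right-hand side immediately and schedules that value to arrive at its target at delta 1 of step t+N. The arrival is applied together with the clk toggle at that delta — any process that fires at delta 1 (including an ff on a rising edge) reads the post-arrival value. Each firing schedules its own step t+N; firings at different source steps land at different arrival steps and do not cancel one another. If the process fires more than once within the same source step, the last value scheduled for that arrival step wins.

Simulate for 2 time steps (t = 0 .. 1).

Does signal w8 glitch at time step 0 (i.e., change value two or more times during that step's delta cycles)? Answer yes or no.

[bits: clk,w6,w3,w2,w5,w9,w8,w7,w4,w1]
t=0: Δ0=0010111110 Δ1=1010111110 Δ2=1110111100 Δ3=1110100100 Δ4=1110101100 | 4Δ
t=1: Δ0=1110101100 Δ1=0110101100 | 1Δ

yes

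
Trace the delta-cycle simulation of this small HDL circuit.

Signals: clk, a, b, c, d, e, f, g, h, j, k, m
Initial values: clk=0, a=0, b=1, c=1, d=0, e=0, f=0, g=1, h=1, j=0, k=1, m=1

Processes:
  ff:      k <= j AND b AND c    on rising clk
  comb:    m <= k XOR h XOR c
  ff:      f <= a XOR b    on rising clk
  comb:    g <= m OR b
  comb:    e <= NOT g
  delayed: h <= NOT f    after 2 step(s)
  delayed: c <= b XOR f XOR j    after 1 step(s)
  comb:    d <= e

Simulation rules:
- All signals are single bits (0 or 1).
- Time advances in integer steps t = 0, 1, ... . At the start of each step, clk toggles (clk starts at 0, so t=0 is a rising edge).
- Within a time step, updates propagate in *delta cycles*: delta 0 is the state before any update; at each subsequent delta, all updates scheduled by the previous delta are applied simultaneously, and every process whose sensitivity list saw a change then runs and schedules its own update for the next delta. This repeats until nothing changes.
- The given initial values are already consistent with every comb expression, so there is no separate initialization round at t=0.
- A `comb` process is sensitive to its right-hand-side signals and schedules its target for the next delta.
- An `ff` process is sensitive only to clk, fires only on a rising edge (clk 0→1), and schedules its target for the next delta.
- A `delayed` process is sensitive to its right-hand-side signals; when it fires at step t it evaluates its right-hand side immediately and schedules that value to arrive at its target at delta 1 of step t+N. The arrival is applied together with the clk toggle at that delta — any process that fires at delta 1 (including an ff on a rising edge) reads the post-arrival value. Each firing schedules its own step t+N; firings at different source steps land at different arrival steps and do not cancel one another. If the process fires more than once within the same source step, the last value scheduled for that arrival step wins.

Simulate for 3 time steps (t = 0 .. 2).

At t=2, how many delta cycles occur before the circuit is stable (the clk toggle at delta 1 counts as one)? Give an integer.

2

t=0 Δ0: a=0 h=1 j=0 c=1 clk=0 k=1 b=1 g=1 f=0 e=0 d=0 m=1
  Δ1: clk:0→1
  Δ2: k:1→0, f:0→1
  Δ3: m:1→0
  (3Δ to stable)
t=1 Δ0: a=0 h=1 j=0 c=1 clk=1 k=0 b=1 g=1 f=1 e=0 d=0 m=0
  Δ1: c:1→0, clk:1→0
  Δ2: m:0→1
  (2Δ to stable)
t=2 Δ0: a=0 h=1 j=0 c=0 clk=0 k=0 b=1 g=1 f=1 e=0 d=0 m=1
  Δ1: h:1→0, clk:0→1
  Δ2: m:1→0
  (2Δ to stable)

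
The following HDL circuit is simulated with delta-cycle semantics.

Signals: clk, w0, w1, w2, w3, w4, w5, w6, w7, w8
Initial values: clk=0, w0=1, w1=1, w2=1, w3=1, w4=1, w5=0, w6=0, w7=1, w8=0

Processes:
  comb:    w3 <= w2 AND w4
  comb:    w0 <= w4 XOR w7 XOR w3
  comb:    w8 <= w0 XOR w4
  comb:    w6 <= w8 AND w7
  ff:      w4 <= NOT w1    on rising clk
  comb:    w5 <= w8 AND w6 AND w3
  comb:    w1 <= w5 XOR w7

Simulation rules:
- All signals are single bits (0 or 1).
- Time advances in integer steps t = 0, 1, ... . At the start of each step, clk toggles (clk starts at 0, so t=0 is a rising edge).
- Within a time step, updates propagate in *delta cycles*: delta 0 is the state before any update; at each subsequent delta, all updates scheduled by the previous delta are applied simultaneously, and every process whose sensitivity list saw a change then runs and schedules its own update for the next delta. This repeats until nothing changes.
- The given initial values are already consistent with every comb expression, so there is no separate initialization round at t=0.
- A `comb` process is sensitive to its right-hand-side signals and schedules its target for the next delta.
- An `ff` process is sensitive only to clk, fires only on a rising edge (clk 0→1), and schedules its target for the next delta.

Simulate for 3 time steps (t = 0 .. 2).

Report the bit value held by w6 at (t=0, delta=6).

[bits: w8,w6,w0,w4,w1,w7,w3,w2,clk,w5]
t=0: Δ0=0011111100 Δ1=0011111110 Δ2=0010111110 Δ3=1000110110 Δ4=0110110110 Δ5=1010110110 Δ6=1110110110 | 6Δ
t=1: Δ0=1110110110 Δ1=1110110100 | 1Δ
t=2: Δ0=1110110100 Δ1=1110110110 | 1Δ

1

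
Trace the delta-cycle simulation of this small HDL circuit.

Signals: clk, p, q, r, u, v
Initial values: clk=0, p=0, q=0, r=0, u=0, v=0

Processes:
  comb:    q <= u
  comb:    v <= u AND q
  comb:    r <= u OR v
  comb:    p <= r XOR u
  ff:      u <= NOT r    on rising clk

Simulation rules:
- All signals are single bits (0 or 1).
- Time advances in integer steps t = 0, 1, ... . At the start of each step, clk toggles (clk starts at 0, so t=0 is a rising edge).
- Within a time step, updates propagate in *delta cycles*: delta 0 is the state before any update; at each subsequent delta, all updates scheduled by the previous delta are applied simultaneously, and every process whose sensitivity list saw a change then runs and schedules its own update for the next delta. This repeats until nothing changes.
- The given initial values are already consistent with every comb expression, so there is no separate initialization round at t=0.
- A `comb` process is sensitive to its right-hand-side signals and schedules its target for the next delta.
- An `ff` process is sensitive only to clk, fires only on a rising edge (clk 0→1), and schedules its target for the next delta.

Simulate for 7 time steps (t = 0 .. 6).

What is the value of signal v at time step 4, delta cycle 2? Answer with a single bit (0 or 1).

t=0 Δ0: u=0 q=0 v=0 r=0 clk=0 p=0
  Δ1: clk:0→1
  Δ2: u:0→1
  Δ3: q:0→1, r:0→1, p:0→1
  Δ4: v:0→1, p:1→0
  (4Δ to stable)
t=1 Δ0: u=1 q=1 v=1 r=1 clk=1 p=0
  Δ1: clk:1→0
  (1Δ to stable)
t=2 Δ0: u=1 q=1 v=1 r=1 clk=0 p=0
  Δ1: clk:0→1
  Δ2: u:1→0
  Δ3: q:1→0, v:1→0, p:0→1
  Δ4: r:1→0
  Δ5: p:1→0
  (5Δ to stable)
t=3 Δ0: u=0 q=0 v=0 r=0 clk=1 p=0
  Δ1: clk:1→0
  (1Δ to stable)
t=4 Δ0: u=0 q=0 v=0 r=0 clk=0 p=0
  Δ1: clk:0→1
  Δ2: u:0→1
  Δ3: q:0→1, r:0→1, p:0→1
  Δ4: v:0→1, p:1→0
  (4Δ to stable)
t=5 Δ0: u=1 q=1 v=1 r=1 clk=1 p=0
  Δ1: clk:1→0
  (1Δ to stable)
t=6 Δ0: u=1 q=1 v=1 r=1 clk=0 p=0
  Δ1: clk:0→1
  Δ2: u:1→0
  Δ3: q:1→0, v:1→0, p:0→1
  Δ4: r:1→0
  Δ5: p:1→0
  (5Δ to stable)

0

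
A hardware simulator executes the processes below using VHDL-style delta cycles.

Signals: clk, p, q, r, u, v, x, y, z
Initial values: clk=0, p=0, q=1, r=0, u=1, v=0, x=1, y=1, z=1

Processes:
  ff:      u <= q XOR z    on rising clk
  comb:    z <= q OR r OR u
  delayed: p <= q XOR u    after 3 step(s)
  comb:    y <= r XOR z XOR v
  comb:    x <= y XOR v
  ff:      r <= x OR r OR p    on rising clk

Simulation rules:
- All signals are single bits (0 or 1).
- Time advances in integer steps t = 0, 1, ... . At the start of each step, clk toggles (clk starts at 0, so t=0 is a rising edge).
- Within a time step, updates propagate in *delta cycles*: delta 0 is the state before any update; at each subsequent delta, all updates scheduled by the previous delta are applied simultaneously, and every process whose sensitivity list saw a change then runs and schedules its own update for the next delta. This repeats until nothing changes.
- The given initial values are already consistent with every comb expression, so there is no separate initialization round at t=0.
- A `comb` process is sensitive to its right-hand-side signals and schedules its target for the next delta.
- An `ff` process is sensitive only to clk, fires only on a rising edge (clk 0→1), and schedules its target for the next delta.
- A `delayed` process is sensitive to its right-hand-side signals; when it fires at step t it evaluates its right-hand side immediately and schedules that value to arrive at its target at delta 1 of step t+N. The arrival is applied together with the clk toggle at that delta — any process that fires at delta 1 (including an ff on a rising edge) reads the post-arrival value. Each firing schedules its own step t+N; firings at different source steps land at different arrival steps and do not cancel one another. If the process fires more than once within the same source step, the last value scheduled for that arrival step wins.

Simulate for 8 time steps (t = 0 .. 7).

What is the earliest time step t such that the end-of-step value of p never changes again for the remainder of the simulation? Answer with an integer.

[bits: p,y,v,r,x,z,clk,q,u]
t=0: Δ0=010011011 Δ1=010011111 Δ2=010111110 Δ3=000111110 Δ4=000101110 | 4Δ
t=1: Δ0=000101110 Δ1=000101010 | 1Δ
t=2: Δ0=000101010 Δ1=000101110 | 1Δ
t=3: Δ0=000101110 Δ1=100101010 | 1Δ
t=4: Δ0=100101010 Δ1=100101110 | 1Δ
t=5: Δ0=100101110 Δ1=100101010 | 1Δ
t=6: Δ0=100101010 Δ1=100101110 | 1Δ
t=7: Δ0=100101110 Δ1=100101010 | 1Δ

3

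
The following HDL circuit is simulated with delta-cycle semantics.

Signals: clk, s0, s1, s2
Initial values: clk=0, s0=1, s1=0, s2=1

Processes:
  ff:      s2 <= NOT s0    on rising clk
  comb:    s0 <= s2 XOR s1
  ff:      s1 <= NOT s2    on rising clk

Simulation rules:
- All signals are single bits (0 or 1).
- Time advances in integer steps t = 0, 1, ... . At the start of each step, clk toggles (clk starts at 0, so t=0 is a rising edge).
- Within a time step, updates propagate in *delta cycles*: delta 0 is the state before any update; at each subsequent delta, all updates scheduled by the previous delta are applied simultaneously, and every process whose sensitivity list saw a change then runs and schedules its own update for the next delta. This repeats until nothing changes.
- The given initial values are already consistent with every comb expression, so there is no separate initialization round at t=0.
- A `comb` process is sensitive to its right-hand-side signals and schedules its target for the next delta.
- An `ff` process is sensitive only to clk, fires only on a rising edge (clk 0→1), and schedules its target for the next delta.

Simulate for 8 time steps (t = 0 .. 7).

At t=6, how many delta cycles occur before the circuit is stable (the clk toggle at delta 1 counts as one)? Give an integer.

t0.Δ0 s0=1 clk=0 s2=1 s1=0
t0.Δ1 s0=1 clk=1 s2=1 s1=0
t0.Δ2 s0=1 clk=1 s2=0 s1=0
t0.Δ3 s0=0 clk=1 s2=0 s1=0
t1.Δ0 s0=0 clk=1 s2=0 s1=0
t1.Δ1 s0=0 clk=0 s2=0 s1=0
t2.Δ0 s0=0 clk=0 s2=0 s1=0
t2.Δ1 s0=0 clk=1 s2=0 s1=0
t2.Δ2 s0=0 clk=1 s2=1 s1=1
t3.Δ0 s0=0 clk=1 s2=1 s1=1
t3.Δ1 s0=0 clk=0 s2=1 s1=1
t4.Δ0 s0=0 clk=0 s2=1 s1=1
t4.Δ1 s0=0 clk=1 s2=1 s1=1
t4.Δ2 s0=0 clk=1 s2=1 s1=0
t4.Δ3 s0=1 clk=1 s2=1 s1=0
t5.Δ0 s0=1 clk=1 s2=1 s1=0
t5.Δ1 s0=1 clk=0 s2=1 s1=0
t6.Δ0 s0=1 clk=0 s2=1 s1=0
t6.Δ1 s0=1 clk=1 s2=1 s1=0
t6.Δ2 s0=1 clk=1 s2=0 s1=0
t6.Δ3 s0=0 clk=1 s2=0 s1=0
t7.Δ0 s0=0 clk=1 s2=0 s1=0
t7.Δ1 s0=0 clk=0 s2=0 s1=0

3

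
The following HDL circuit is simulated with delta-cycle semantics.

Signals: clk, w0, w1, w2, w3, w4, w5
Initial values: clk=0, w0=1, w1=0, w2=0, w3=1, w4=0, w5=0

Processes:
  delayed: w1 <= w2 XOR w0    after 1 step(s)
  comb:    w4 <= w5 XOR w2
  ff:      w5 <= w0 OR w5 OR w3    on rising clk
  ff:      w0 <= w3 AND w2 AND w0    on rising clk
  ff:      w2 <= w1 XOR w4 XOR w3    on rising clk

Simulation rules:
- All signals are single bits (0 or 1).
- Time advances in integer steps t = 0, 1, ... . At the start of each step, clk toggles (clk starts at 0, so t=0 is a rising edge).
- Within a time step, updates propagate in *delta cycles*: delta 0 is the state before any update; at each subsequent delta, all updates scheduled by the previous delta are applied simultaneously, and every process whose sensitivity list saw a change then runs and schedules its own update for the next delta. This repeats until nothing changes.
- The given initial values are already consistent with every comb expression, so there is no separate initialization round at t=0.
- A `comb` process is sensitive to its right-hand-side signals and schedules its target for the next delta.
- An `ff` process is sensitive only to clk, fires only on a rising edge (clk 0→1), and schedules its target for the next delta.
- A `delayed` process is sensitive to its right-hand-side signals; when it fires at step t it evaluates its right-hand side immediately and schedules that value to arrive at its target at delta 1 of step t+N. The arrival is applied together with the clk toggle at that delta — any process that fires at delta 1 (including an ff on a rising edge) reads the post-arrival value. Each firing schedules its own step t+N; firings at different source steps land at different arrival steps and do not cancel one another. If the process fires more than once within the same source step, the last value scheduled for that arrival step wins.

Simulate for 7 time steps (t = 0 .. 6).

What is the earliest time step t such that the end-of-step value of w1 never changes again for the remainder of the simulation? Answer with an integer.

3

t=0 Δ0: clk=0 w3=1 w1=0 w0=1 w2=0 w4=0 w5=0
  Δ1: clk:0→1
  Δ2: w0:1→0, w2:0→1, w5:0→1
  (2Δ to stable)
t=1 Δ0: clk=1 w3=1 w1=0 w0=0 w2=1 w4=0 w5=1
  Δ1: clk:1→0, w1:0→1
  (1Δ to stable)
t=2 Δ0: clk=0 w3=1 w1=1 w0=0 w2=1 w4=0 w5=1
  Δ1: clk:0→1
  Δ2: w2:1→0
  Δ3: w4:0→1
  (3Δ to stable)
t=3 Δ0: clk=1 w3=1 w1=1 w0=0 w2=0 w4=1 w5=1
  Δ1: clk:1→0, w1:1→0
  (1Δ to stable)
t=4 Δ0: clk=0 w3=1 w1=0 w0=0 w2=0 w4=1 w5=1
  Δ1: clk:0→1
  (1Δ to stable)
t=5 Δ0: clk=1 w3=1 w1=0 w0=0 w2=0 w4=1 w5=1
  Δ1: clk:1→0
  (1Δ to stable)
t=6 Δ0: clk=0 w3=1 w1=0 w0=0 w2=0 w4=1 w5=1
  Δ1: clk:0→1
  (1Δ to stable)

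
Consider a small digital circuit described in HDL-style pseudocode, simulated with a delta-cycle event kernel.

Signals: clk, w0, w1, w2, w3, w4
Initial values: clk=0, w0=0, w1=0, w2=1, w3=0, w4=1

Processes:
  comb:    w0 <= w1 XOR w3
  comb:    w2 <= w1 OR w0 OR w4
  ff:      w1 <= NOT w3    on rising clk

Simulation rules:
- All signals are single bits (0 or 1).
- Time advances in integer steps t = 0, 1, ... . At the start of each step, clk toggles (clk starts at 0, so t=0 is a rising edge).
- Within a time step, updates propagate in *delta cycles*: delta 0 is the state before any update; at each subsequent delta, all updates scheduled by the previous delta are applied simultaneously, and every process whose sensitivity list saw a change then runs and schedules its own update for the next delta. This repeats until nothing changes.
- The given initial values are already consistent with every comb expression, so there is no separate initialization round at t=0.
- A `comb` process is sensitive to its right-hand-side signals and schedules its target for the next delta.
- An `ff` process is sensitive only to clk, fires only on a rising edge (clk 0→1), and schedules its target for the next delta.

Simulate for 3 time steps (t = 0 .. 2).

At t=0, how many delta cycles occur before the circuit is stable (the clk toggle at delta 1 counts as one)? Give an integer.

3

[bits: w1,w2,clk,w3,w4,w0]
t=0: Δ0=010010 Δ1=011010 Δ2=111010 Δ3=111011 | 3Δ
t=1: Δ0=111011 Δ1=110011 | 1Δ
t=2: Δ0=110011 Δ1=111011 | 1Δ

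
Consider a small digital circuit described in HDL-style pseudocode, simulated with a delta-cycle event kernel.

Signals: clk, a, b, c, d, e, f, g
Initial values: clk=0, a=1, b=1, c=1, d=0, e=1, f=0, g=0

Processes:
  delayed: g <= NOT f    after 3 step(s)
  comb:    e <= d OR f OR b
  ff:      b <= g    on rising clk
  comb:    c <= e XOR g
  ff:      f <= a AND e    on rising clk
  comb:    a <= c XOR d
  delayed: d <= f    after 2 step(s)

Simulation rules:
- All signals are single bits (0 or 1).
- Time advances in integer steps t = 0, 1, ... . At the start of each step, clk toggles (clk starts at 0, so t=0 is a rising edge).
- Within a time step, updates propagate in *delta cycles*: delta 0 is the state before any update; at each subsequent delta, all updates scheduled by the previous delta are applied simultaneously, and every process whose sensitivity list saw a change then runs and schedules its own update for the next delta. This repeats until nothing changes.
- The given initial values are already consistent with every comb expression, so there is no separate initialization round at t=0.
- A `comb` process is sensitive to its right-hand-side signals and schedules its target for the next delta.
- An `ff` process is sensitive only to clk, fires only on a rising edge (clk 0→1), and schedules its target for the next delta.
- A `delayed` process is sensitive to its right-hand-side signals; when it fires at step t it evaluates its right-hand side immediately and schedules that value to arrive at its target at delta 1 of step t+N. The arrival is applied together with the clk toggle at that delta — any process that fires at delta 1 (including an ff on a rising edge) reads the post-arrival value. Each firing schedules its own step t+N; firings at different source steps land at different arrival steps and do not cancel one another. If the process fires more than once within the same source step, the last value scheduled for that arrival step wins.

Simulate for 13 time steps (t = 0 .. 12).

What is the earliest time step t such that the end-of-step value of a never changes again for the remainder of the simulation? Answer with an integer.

8

t=0 Δ0: a=1 c=1 e=1 b=1 g=0 clk=0 f=0 d=0
  Δ1: clk:0→1
  Δ2: b:1→0, f:0→1
  (2Δ to stable)
t=1 Δ0: a=1 c=1 e=1 b=0 g=0 clk=1 f=1 d=0
  Δ1: clk:1→0
  (1Δ to stable)
t=2 Δ0: a=1 c=1 e=1 b=0 g=0 clk=0 f=1 d=0
  Δ1: clk:0→1, d:0→1
  Δ2: a:1→0
  (2Δ to stable)
t=3 Δ0: a=0 c=1 e=1 b=0 g=0 clk=1 f=1 d=1
  Δ1: clk:1→0
  (1Δ to stable)
t=4 Δ0: a=0 c=1 e=1 b=0 g=0 clk=0 f=1 d=1
  Δ1: clk:0→1
  Δ2: f:1→0
  (2Δ to stable)
t=5 Δ0: a=0 c=1 e=1 b=0 g=0 clk=1 f=0 d=1
  Δ1: clk:1→0
  (1Δ to stable)
t=6 Δ0: a=0 c=1 e=1 b=0 g=0 clk=0 f=0 d=1
  Δ1: clk:0→1, d:1→0
  Δ2: a:0→1, e:1→0
  Δ3: c:1→0
  Δ4: a:1→0
  (4Δ to stable)
t=7 Δ0: a=0 c=0 e=0 b=0 g=0 clk=1 f=0 d=0
  Δ1: g:0→1, clk:1→0
  Δ2: c:0→1
  Δ3: a:0→1
  (3Δ to stable)
t=8 Δ0: a=1 c=1 e=0 b=0 g=1 clk=0 f=0 d=0
  Δ1: clk:0→1
  Δ2: b:0→1
  Δ3: e:0→1
  Δ4: c:1→0
  Δ5: a:1→0
  (5Δ to stable)
t=9 Δ0: a=0 c=0 e=1 b=1 g=1 clk=1 f=0 d=0
  Δ1: clk:1→0
  (1Δ to stable)
t=10 Δ0: a=0 c=0 e=1 b=1 g=1 clk=0 f=0 d=0
  Δ1: clk:0→1
  (1Δ to stable)
t=11 Δ0: a=0 c=0 e=1 b=1 g=1 clk=1 f=0 d=0
  Δ1: clk:1→0
  (1Δ to stable)
t=12 Δ0: a=0 c=0 e=1 b=1 g=1 clk=0 f=0 d=0
  Δ1: clk:0→1
  (1Δ to stable)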